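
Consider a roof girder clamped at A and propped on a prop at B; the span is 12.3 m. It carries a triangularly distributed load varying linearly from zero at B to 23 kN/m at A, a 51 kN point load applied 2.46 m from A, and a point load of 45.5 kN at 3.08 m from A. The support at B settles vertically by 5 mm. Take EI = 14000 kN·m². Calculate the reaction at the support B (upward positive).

Choose R_B as the redundant. The primary structure is the cantilever fixed at A.
Deflection at B on the released cantilever, summing each load's contribution:
  triangular load, peak 23 at the fixed end: w₀L⁴/(30EI) = 17548/EI
  point load 51 at a = 2.46: Pa²(3L − a)/(6EI) = 1772/EI
  point load 45.5 at a = 3.08: Pa²(3L − a)/(6EI) = 2433/EI
  δ_0 = 21752/EI
Flexibility coefficient — unit upward force at B: δ_{BB} = L³/(3EI) = 620.3/EI.
With EI = 14000 kN·m²: δ_0 = 1.5537 m and δ_{BB} = 0.044306 m/kN.
Compatibility — the beam at B must follow the support down by 0.005 m: δ_0 − R_B·δ_{BB} = 0.005, so R_B = (1.5537 − 0.005)/0.044306 = 34.96 kN.

R_B = 34.96 kN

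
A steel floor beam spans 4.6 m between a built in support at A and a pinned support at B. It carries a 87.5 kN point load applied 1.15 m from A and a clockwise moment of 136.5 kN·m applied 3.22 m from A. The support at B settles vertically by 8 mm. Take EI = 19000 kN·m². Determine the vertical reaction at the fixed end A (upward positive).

R_A = 44.16 kN

Remove the prop at B; the released (primary) structure is a cantilever built in at A.
Downward deflection at the released point B due to the loads:
  point load 87.5 at a = 1.15: Pa²(3L − a)/(6EI) = 244/EI
  clockwise couple 136.5 at a = 3.22: M₀a(2L − a)/(2EI) = 1314/EI
  δ_0 = 1558/EI
Flexibility coefficient — unit upward force at B: δ_{BB} = L³/(3EI) = 32.45/EI.
With EI = 19000 kN·m²: δ_0 = 0.082009 m and δ_{BB} = 0.001708 m/kN.
Compatibility — the beam at B must follow the support down by 0.008 m: δ_0 − R_B·δ_{BB} = 0.008, so R_B = (0.082009 − 0.008)/0.001708 = 43.34 kN.
Vertical equilibrium: R_A = ΣP − R_B = 87.5 − 43.34 = 44.16 kN.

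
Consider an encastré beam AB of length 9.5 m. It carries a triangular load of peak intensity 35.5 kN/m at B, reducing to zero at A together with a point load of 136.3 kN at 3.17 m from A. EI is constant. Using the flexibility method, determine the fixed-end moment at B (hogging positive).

Release both end moments; the primary structure is a simply-supported span AB with redundants M_A and M_B.
Simple-span end rotations at A and B under the given loads:
  at A: triangular load, peak 35.5: 7w₀L³/(360EI) = 591.8/EI
  at B: triangular load, peak 35.5: w₀L³/(45EI) = 676.4/EI
  at A: point load 136.3 at a = 3.17: Pab(L + b)/(6LEI) = 759.6/EI
  at B: point load 136.3 at a = 3.17: Pab(L + a)/(6LEI) = 607.9/EI
  θ_A0 = 1351/EI,  θ_B0 = 1284/EI
Flexibility coefficients: a unit moment at one end gives L/(3EI) there and L/(6EI) at the far end, so f₁₁ = f₂₂ = 3.167/EI and f₁₂ = f₂₁ = 1.583/EI.
Compatibility — zero rotation at each built-in end:
  3.167 M_A + 1.583 M_B = 1351
  1.583 M_A + 3.167 M_B = 1284
Solving the pair gives M_A = 298.6 kN·m and M_B = 256.3 kN·m (hogging).

M_B = 256.3 kN·m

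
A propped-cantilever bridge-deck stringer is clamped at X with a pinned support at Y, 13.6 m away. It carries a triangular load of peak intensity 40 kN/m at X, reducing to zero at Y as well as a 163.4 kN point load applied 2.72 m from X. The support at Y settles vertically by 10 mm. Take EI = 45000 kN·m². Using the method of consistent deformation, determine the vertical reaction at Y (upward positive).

Take the reaction at Y as the redundant and release it; the primary structure is a cantilever fixed at X.
Downward deflection at the released point Y due to the loads:
  triangular load, peak 40 at the fixed end: w₀L⁴/(30EI) = 45614/EI
  point load 163.4 at a = 2.72: Pa²(3L − a)/(6EI) = 7672/EI
  δ_0 = 53286/EI
Tip deflection under a unit load at Y: L³/(3EI) = 838.5/EI.
With EI = 45000 kN·m²: δ_0 = 1.1841 m and δ_{YY} = 0.018633 m/kN.
Compatibility — the beam at Y must follow the support down by 0.01 m: δ_0 − R_Y·δ_{YY} = 0.01, so R_Y = (1.1841 − 0.01)/0.018633 = 63.01 kN.

R_Y = 63.01 kN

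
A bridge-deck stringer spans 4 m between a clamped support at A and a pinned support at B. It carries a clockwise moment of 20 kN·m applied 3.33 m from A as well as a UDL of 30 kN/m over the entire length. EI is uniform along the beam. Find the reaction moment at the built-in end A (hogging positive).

Choose R_B as the redundant. The primary structure is the cantilever fixed at A.
Deflection at B on the released cantilever, summing each load's contribution:
  clockwise couple 20 at a = 3.33: M₀a(2L − a)/(2EI) = 155.5/EI
  UDL 30: wL⁴/(8EI) = 960/EI
  δ_0 = 1116/EI
Flexibility coefficient — unit upward force at B: δ_{BB} = L³/(3EI) = 21.33/EI.
Compatibility at B: δ_0 − R_B·δ_{BB} = 0, so R_B = 1116/21.33 = 52.29 kN.
Moment equilibrium about A: M_A = Σ(load moments about A) − R_B·L = 260 − 52.29×4 = 50.84 kN·m.

M_A = 50.84 kN·m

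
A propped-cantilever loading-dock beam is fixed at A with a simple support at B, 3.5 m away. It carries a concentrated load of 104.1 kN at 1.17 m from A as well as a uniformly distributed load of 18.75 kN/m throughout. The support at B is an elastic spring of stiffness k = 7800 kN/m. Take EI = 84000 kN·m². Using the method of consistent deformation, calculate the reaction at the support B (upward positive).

R_B = 22.88 kN

Take the reaction at B as the redundant and release it; the primary structure is a cantilever fixed at A.
Downward deflection at the released point B due to the loads:
  point load 104.1 at a = 1.17: Pa²(3L − a)/(6EI) = 221.6/EI
  UDL 18.75: wL⁴/(8EI) = 351.7/EI
  δ_0 = 573.3/EI
Flexibility coefficient — unit upward force at B: δ_{BB} = L³/(3EI) = 14.29/EI.
With EI = 84000 kN·m²: δ_0 = 0.006825 m and δ_{BB} = 0.00017 m/kN.
Compatibility — the spring shortens by R_B/k under the reaction it provides: δ_0 − R_B·δ_{BB} = R_B/k. With 1/k = 0.000128 m/kN, R_B = δ_0 / (δ_{BB} + 1/k) = 0.006825 / (0.00017 + 0.000128) = 22.88 kN.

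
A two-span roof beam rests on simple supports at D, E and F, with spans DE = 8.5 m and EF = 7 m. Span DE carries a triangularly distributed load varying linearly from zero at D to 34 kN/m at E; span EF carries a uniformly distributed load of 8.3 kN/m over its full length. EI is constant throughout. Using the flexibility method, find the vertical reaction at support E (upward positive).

Insert a hinge at E; M_E is the redundant, and each span becomes simply supported.
Discontinuity in slope at E on the released structure — sum the simple-span end rotations:
  span DE: triangular load, peak 34: w₀L³/(45EI) = 464/EI
  span EF: UDL 8.3: wL³/(24EI) = 118.6/EI
  relative rotation θ_0 = (464 + 118.6)/EI = 582.6/EI
A unit hogging moment at E produces rotation L₁/(3EI) + L₂/(3EI) = 5.167/EI.
Compatibility: M_E·(L₁+L₂)/(3EI) = θ_0, giving M_E = 112.8 kN·m (hogging).
Span DE, ΣM about D with M_E applied at E: R_E^{DE}·8.5 = 818.8 + 112.8, so R_E^{DE} = 109.6 kN and R_D = 144.5 − 109.6 = 34.9 kN.
Span EF, ΣM about F: R_E^{EF}·7 = 203.3 + 112.8, so R_E^{EF} = 45.16 kN and R_F = 58.1 − 45.16 = 12.94 kN.
R_E = 109.6 + 45.16 = 154.8 kN.

R_E = 154.8 kN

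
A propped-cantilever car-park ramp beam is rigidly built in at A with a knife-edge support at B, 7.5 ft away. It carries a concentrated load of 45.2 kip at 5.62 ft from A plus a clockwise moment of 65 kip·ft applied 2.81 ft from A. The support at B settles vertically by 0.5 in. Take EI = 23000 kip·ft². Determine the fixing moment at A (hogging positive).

M_A = 96.56 kip·ft

Remove the prop at B; the released (primary) structure is a cantilever built in at A.
Deflection at B on the released cantilever, summing each load's contribution:
  point load 45.2 at a = 5.62: Pa²(3L − a)/(6EI) = 4016/EI
  clockwise couple 65 at a = 2.81: M₀a(2L − a)/(2EI) = 1113/EI
  δ_0 = 5130/EI
Tip deflection under a unit load at B: L³/(3EI) = 140.6/EI.
With EI = 23000 kip·ft²: δ_0 = 0.22303 ft and δ_{BB} = 0.006114 ft/kip.
Compatibility — the beam at B must follow the support down by 0.04167 ft: δ_0 − R_B·δ_{BB} = 0.04167, so R_B = (0.22303 − 0.04167)/0.006114 = 29.66 kip.
Moment equilibrium about A: M_A = Σ(load moments about A) − R_B·L = 319 − 29.66×7.5 = 96.56 kip·ft.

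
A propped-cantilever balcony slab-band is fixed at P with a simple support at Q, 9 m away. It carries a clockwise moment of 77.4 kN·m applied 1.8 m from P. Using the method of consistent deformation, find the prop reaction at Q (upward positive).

R_Q = 4.644 kN

Choose R_Q as the redundant. The primary structure is the cantilever fixed at P.
Free-end deflection of the primary structure under the applied loading (downward +):
  clockwise couple 77.4 at a = 1.8: M₀a(2L − a)/(2EI) = 1128/EI
Flexibility coefficient — unit upward force at Q: δ_{QQ} = L³/(3EI) = 243/EI.
Compatibility at Q: δ_0 − R_Q·δ_{QQ} = 0, so R_Q = 1128/243 = 4.644 kN.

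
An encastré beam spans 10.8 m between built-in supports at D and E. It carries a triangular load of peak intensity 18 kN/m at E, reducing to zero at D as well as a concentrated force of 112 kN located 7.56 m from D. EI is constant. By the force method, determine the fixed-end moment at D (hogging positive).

Release both end moments; the primary structure is a simply-supported span DE with redundants M_D and M_E.
Simple-span end rotations at D and E under the given loads:
  at D: triangular load, peak 18: 7w₀L³/(360EI) = 440.9/EI
  at E: triangular load, peak 18: w₀L³/(45EI) = 503.9/EI
  at D: point load 112 at a = 7.56: Pab(L + b)/(6LEI) = 594.4/EI
  at E: point load 112 at a = 7.56: Pab(L + a)/(6LEI) = 777.3/EI
  θ_D0 = 1035/EI,  θ_E0 = 1281/EI
Flexibility coefficients: a unit moment at one end gives L/(3EI) there and L/(6EI) at the far end, so f₁₁ = f₂₂ = 3.6/EI and f₁₂ = f₂₁ = 1.8/EI.
Compatibility — zero rotation at each built-in end:
  3.6 M_D + 1.8 M_E = 1035
  1.8 M_D + 3.6 M_E = 1281
Solving the pair gives M_D = 146.2 kN·m and M_E = 282.8 kN·m (hogging).

M_D = 146.2 kN·m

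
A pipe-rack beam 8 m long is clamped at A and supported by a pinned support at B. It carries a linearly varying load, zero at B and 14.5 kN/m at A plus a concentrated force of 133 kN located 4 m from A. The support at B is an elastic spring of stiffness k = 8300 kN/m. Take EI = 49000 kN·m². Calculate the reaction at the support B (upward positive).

Choose R_B as the redundant. The primary structure is the cantilever fixed at A.
Free-end deflection of the primary structure under the applied loading (downward +):
  triangular load, peak 14.5 at the fixed end: w₀L⁴/(30EI) = 1980/EI
  point load 133 at a = 4: Pa²(3L − a)/(6EI) = 7093/EI
  δ_0 = 9073/EI
Flexibility coefficient — unit upward force at B: δ_{BB} = L³/(3EI) = 170.7/EI.
With EI = 49000 kN·m²: δ_0 = 0.18516 m and δ_{BB} = 0.003483 m/kN.
Compatibility — the spring shortens by R_B/k under the reaction it provides: δ_0 − R_B·δ_{BB} = R_B/k. With 1/k = 0.00012 m/kN, R_B = δ_0 / (δ_{BB} + 1/k) = 0.18516 / (0.003483 + 0.00012) = 51.39 kN.

R_B = 51.39 kN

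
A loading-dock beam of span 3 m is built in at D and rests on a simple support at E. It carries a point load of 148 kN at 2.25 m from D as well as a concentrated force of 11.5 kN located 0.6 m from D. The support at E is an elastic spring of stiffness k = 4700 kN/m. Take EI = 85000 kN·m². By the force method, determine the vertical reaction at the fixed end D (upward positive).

R_D = 128.2 kN

Take the reaction at E as the redundant and release it; the primary structure is a cantilever fixed at D.
Deflection at E on the released cantilever, summing each load's contribution:
  point load 148 at a = 2.25: Pa²(3L − a)/(6EI) = 842.9/EI
  point load 11.5 at a = 0.6: Pa²(3L − a)/(6EI) = 5.796/EI
  δ_0 = 848.7/EI
Tip deflection under a unit load at E: L³/(3EI) = 9/EI.
With EI = 85000 kN·m²: δ_0 = 0.009985 m and δ_{EE} = 0.000106 m/kN.
Compatibility — the spring shortens by R_E/k under the reaction it provides: δ_0 − R_E·δ_{EE} = R_E/k. With 1/k = 0.000213 m/kN, R_E = δ_0 / (δ_{EE} + 1/k) = 0.009985 / (0.000106 + 0.000213) = 31.33 kN.
Vertical equilibrium: R_D = ΣP − R_E = 159.5 − 31.33 = 128.2 kN.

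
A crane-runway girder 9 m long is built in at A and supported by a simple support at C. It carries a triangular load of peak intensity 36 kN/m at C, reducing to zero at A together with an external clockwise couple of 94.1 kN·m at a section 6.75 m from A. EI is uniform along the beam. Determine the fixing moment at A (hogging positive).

M_A = 131.9 kN·m

Take the reaction at C as the redundant and release it; the primary structure is a cantilever fixed at A.
Downward deflection at the released point C due to the loads:
  triangular load, peak 36 at the free end: 11w₀L⁴/(120EI) = 21651/EI
  clockwise couple 94.1 at a = 6.75: M₀a(2L − a)/(2EI) = 3573/EI
  δ_0 = 25224/EI
Tip deflection under a unit load at C: L³/(3EI) = 243/EI.
The prop prevents deflection at C: R_C = δ_0/δ_{CC} = 25224/243 = 103.8 kN.
Moment equilibrium about A: M_A = Σ(load moments about A) − R_C·L = 1066 − 103.8×9 = 131.9 kN·m.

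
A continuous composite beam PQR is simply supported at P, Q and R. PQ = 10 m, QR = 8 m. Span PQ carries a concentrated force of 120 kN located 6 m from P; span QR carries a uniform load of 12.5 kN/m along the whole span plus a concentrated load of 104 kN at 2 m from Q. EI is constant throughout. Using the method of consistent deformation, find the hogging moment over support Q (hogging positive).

M_Q = 233.1 kN·m

Insert a hinge at Q; M_Q is the redundant, and each span becomes simply supported.
End slopes at the hinge Q, treating each span as simply supported:
  span PQ: point load 120 at a = 6: Pab(L + a)/(6LEI) = 768/EI
  span QR: UDL 12.5: wL³/(24EI) = 266.7/EI
  span QR: point load 104 at a = 2: Pab(L + b)/(6LEI) = 364/EI
  relative rotation θ_0 = (768 + 630.7)/EI = 1399/EI
A unit hogging moment at Q produces rotation L₁/(3EI) + L₂/(3EI) = 6/EI.
Compatibility: M_Q·(L₁+L₂)/(3EI) = θ_0, giving M_Q = 233.1 kN·m (hogging).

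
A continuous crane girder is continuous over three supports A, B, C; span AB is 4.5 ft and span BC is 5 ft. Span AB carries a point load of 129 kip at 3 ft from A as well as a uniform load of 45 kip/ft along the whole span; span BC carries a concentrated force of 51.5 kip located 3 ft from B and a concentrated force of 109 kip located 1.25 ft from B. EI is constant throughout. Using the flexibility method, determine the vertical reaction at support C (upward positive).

R_C = 23.21 kip

Insert a hinge at B; M_B is the redundant, and each span becomes simply supported.
Rotations at B on the released spans (each span's end-slope, ×1/EI):
  span AB: point load 129 at a = 3: Pab(L + a)/(6LEI) = 161.2/EI
  span AB: UDL 45: wL³/(24EI) = 170.9/EI
  span BC: point load 51.5 at a = 3: Pab(L + b)/(6LEI) = 72.1/EI
  span BC: point load 109 at a = 1.25: Pab(L + b)/(6LEI) = 149/EI
  relative rotation θ_0 = (332.1 + 221.1)/EI = 553.2/EI
A unit hogging moment at B produces rotation L₁/(3EI) + L₂/(3EI) = 3.167/EI.
Slope continuity at B: θ_0 = M_B·3.167/EI, so M_B = 553.2/3.167 = 174.7 kip·ft (hogging).
Span BC, ΣM about C: R_B^{BC}·5 = 511.8 + 174.7, so R_B^{BC} = 137.3 kip and R_C = 160.5 − 137.3 = 23.21 kip.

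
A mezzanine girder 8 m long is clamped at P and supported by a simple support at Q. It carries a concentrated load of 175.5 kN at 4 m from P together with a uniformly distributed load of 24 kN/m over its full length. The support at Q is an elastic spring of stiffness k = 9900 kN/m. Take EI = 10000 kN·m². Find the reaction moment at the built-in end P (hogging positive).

M_P = 461.2 kN·m

Take the reaction at Q as the redundant and release it; the primary structure is a cantilever fixed at P.
Free-end deflection of the primary structure under the applied loading (downward +):
  point load 175.5 at a = 4: Pa²(3L − a)/(6EI) = 9360/EI
  UDL 24: wL⁴/(8EI) = 12288/EI
  δ_0 = 21648/EI
Flexibility coefficient — unit upward force at Q: δ_{QQ} = L³/(3EI) = 170.7/EI.
With EI = 10000 kN·m²: δ_0 = 2.1648 m and δ_{QQ} = 0.017067 m/kN.
Compatibility — the spring shortens by R_Q/k under the reaction it provides: δ_0 − R_Q·δ_{QQ} = R_Q/k. With 1/k = 0.000101 m/kN, R_Q = δ_0 / (δ_{QQ} + 1/k) = 2.1648 / (0.017067 + 0.000101) = 126.1 kN.
Moment equilibrium about P: M_P = Σ(load moments about P) − R_Q·L = 1470 − 126.1×8 = 461.2 kN·m.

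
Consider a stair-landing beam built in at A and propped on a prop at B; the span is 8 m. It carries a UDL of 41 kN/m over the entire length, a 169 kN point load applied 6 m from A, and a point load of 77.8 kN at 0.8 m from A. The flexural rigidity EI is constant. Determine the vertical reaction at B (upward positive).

R_B = 231.1 kN

Choose R_B as the redundant. The primary structure is the cantilever fixed at A.
Free-end deflection of the primary structure under the applied loading (downward +):
  UDL 41: wL⁴/(8EI) = 20992/EI
  point load 169 at a = 6: Pa²(3L − a)/(6EI) = 18252/EI
  point load 77.8 at a = 0.8: Pa²(3L − a)/(6EI) = 192.5/EI
  δ_0 = 39437/EI
Flexibility coefficient — unit upward force at B: δ_{BB} = L³/(3EI) = 170.7/EI.
Compatibility at B: δ_0 − R_B·δ_{BB} = 0, so R_B = 39437/170.7 = 231.1 kN.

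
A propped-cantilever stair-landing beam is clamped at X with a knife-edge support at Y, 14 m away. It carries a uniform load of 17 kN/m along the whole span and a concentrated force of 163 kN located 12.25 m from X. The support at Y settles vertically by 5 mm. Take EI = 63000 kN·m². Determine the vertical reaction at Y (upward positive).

Remove the prop at Y; the released (primary) structure is a cantilever built in at X.
Downward deflection at the released point Y due to the loads:
  UDL 17: wL⁴/(8EI) = 81634/EI
  point load 163 at a = 12.25: Pa²(3L − a)/(6EI) = 121282/EI
  δ_0 = 202916/EI
Tip deflection under a unit load at Y: L³/(3EI) = 914.7/EI.
With EI = 63000 kN·m²: δ_0 = 3.2209 m and δ_{YY} = 0.014519 m/kN.
Compatibility — the beam at Y must follow the support down by 0.005 m: δ_0 − R_Y·δ_{YY} = 0.005, so R_Y = (3.2209 − 0.005)/0.014519 = 221.5 kN.

R_Y = 221.5 kN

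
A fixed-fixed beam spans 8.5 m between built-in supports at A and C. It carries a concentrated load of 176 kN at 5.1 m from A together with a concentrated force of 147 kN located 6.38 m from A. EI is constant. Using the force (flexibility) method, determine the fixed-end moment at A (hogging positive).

Release both end moments; the primary structure is a simply-supported span AC with redundants M_A and M_C.
Simple-span end rotations at A and C under the given loads:
  at A: point load 176 at a = 5.1: Pab(L + b)/(6LEI) = 712.1/EI
  at C: point load 176 at a = 5.1: Pab(L + a)/(6LEI) = 813.8/EI
  at A: point load 147 at a = 6.38: Pab(L + b)/(6LEI) = 414/EI
  at C: point load 147 at a = 6.38: Pab(L + a)/(6LEI) = 580.1/EI
  θ_A0 = 1126/EI,  θ_C0 = 1394/EI
Flexibility coefficients: a unit moment at one end gives L/(3EI) there and L/(6EI) at the far end, so f₁₁ = f₂₂ = 2.833/EI and f₁₂ = f₂₁ = 1.417/EI.
Compatibility — zero rotation at each built-in end:
  2.833 M_A + 1.417 M_C = 1126
  1.417 M_A + 2.833 M_C = 1394
Solving the pair gives M_A = 202 kN·m and M_C = 391 kN·m (hogging).

M_A = 202 kN·m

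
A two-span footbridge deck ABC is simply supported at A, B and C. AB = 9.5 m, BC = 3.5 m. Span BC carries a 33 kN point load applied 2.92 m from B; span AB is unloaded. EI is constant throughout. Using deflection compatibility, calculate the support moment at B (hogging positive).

Take M_B as the redundant. Released structure: two simple spans AB and BC with a hinge at B.
Rotations at B on the released spans (each span's end-slope, ×1/EI):
  span BC: point load 33 at a = 2.92: Pab(L + b)/(6LEI) = 10.86/EI
  relative rotation θ_0 = (0 + 10.86)/EI = 10.86/EI
A unit hogging moment at B produces rotation L₁/(3EI) + L₂/(3EI) = 4.333/EI.
Slope continuity at B: θ_0 = M_B·4.333/EI, so M_B = 10.86/4.333 = 2.506 kN·m (hogging).

M_B = 2.506 kN·m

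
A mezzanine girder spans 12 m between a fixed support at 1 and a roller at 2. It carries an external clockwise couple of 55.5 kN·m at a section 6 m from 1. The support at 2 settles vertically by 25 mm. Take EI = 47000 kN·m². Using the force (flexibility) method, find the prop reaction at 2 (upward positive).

R_2 = 3.163 kN

Choose R_2 as the redundant. The primary structure is the cantilever fixed at 1.
Deflection at 2 on the released cantilever, summing each load's contribution:
  clockwise couple 55.5 at a = 6: M₀a(2L − a)/(2EI) = 2997/EI
Tip deflection under a unit load at 2: L³/(3EI) = 576/EI.
With EI = 47000 kN·m²: δ_0 = 0.063766 m and δ_{22} = 0.012255 m/kN.
Compatibility — the beam at 2 must follow the support down by 0.025 m: δ_0 − R_2·δ_{22} = 0.025, so R_2 = (0.063766 − 0.025)/0.012255 = 3.163 kN.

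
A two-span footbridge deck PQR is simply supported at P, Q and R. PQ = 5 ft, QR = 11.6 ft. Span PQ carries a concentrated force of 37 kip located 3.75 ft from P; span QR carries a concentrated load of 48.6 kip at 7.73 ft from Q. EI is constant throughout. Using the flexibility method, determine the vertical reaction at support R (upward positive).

R_R = 26.56 kip

Insert a hinge at Q; M_Q is the redundant, and each span becomes simply supported.
Discontinuity in slope at Q on the released structure — sum the simple-span end rotations:
  span PQ: point load 37 at a = 3.75: Pab(L + a)/(6LEI) = 50.59/EI
  span QR: point load 48.6 at a = 7.73: Pab(L + b)/(6LEI) = 323.2/EI
  relative rotation θ_0 = (50.59 + 323.2)/EI = 373.7/EI
A unit hogging moment at Q produces rotation L₁/(3EI) + L₂/(3EI) = 5.533/EI.
Slope continuity at Q: θ_0 = M_Q·5.533/EI, so M_Q = 373.7/5.533 = 67.54 kip·ft (hogging).
Span QR, ΣM about R: R_Q^{QR}·11.6 = 188.1 + 67.54, so R_Q^{QR} = 22.04 kip and R_R = 48.6 − 22.04 = 26.56 kip.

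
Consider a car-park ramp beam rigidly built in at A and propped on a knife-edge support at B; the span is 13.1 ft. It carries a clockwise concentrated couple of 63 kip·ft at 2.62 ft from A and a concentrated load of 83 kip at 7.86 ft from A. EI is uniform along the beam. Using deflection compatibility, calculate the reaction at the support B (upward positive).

R_B = 38.45 kip

Take the reaction at B as the redundant and release it; the primary structure is a cantilever fixed at A.
Free-end deflection of the primary structure under the applied loading (downward +):
  clockwise couple 63 at a = 2.62: M₀a(2L − a)/(2EI) = 1946/EI
  point load 83 at a = 7.86: Pa²(3L − a)/(6EI) = 26869/EI
  δ_0 = 28815/EI
Tip deflection under a unit load at B: L³/(3EI) = 749.4/EI.
Compatibility at B: δ_0 − R_B·δ_{BB} = 0, so R_B = 28815/749.4 = 38.45 kip.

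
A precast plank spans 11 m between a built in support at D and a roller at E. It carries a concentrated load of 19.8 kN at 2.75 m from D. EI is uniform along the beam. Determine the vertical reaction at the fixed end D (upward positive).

R_D = 18.1 kN

Release the roller at E. Primary structure: cantilever fixed at D.
Deflection at E on the released cantilever, summing each load's contribution:
  point load 19.8 at a = 2.75: Pa²(3L − a)/(6EI) = 754.9/EI
Flexibility coefficient — unit upward force at E: δ_{EE} = L³/(3EI) = 443.7/EI.
Compatibility at E: δ_0 − R_E·δ_{EE} = 0, so R_E = 754.9/443.7 = 1.702 kN.
Vertical equilibrium: R_D = ΣP − R_E = 19.8 − 1.702 = 18.1 kN.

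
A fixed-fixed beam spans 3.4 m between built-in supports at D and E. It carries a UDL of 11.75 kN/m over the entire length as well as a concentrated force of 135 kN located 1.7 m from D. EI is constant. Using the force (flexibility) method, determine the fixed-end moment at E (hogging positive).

M_E = 68.69 kN·m

Take the two fixed-end moments M_D, M_E as redundants; the released structure is the simple span DE.
End rotations of the released simple span under the applied load (×1/EI):
  at D: UDL 11.75: wL³/(24EI) = 19.24/EI
  at E: UDL 11.75: wL³/(24EI) = 19.24/EI
  at D: point load 135 at a = 1.7: Pab(L + b)/(6LEI) = 97.54/EI
  at E: point load 135 at a = 1.7: Pab(L + a)/(6LEI) = 97.54/EI
  θ_D0 = 116.8/EI,  θ_E0 = 116.8/EI
Flexibility coefficients: a unit moment at one end gives L/(3EI) there and L/(6EI) at the far end, so f₁₁ = f₂₂ = 1.133/EI and f₁₂ = f₂₁ = 0.5667/EI.
Compatibility — zero rotation at each built-in end:
  1.133 M_D + 0.5667 M_E = 116.8
  0.5667 M_D + 1.133 M_E = 116.8
Solving the pair gives M_D = 68.69 kN·m and M_E = 68.69 kN·m (hogging).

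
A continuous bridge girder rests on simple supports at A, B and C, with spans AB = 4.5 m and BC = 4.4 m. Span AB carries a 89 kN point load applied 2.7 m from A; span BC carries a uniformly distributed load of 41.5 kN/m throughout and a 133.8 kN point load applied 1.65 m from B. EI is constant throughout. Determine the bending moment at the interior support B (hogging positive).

Insert a hinge at B; M_B is the redundant, and each span becomes simply supported.
End slopes at the hinge B, treating each span as simply supported:
  span AB: point load 89 at a = 2.7: Pab(L + a)/(6LEI) = 115.3/EI
  span BC: UDL 41.5: wL³/(24EI) = 147.3/EI
  span BC: point load 133.8 at a = 1.65: Pab(L + b)/(6LEI) = 164.4/EI
  relative rotation θ_0 = (115.3 + 311.7)/EI = 427.1/EI
A unit hogging moment at B produces rotation L₁/(3EI) + L₂/(3EI) = 2.967/EI.
Slope continuity at B: θ_0 = M_B·2.967/EI, so M_B = 427.1/2.967 = 144 kN·m (hogging).

M_B = 144 kN·m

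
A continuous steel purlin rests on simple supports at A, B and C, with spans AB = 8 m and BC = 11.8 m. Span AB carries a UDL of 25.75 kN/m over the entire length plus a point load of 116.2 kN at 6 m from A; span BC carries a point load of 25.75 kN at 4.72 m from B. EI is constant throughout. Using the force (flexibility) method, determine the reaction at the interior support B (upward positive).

Take M_B as the redundant. Released structure: two simple spans AB and BC with a hinge at B.
Discontinuity in slope at B on the released structure — sum the simple-span end rotations:
  span AB: UDL 25.75: wL³/(24EI) = 549.3/EI
  span AB: point load 116.2 at a = 6: Pab(L + a)/(6LEI) = 406.7/EI
  span BC: point load 25.75 at a = 4.72: Pab(L + b)/(6LEI) = 229.5/EI
  relative rotation θ_0 = (956 + 229.5)/EI = 1186/EI
A unit hogging moment at B produces rotation L₁/(3EI) + L₂/(3EI) = 6.6/EI.
Slope continuity at B: θ_0 = M_B·6.6/EI, so M_B = 1186/6.6 = 179.6 kN·m (hogging).
Span AB, ΣM about A with M_B applied at B: R_B^{AB}·8 = 1521 + 179.6, so R_B^{AB} = 212.6 kN and R_A = 322.2 − 212.6 = 109.6 kN.
Span BC, ΣM about C: R_B^{BC}·11.8 = 182.3 + 179.6, so R_B^{BC} = 30.67 kN and R_C = 25.75 − 30.67 = -4.922 kN.
R_B = 212.6 + 30.67 = 243.3 kN.

R_B = 243.3 kN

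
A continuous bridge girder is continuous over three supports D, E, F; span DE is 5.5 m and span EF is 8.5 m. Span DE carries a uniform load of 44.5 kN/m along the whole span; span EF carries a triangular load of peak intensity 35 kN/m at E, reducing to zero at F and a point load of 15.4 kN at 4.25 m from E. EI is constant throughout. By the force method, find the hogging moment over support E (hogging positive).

Insert a hinge at E; M_E is the redundant, and each span becomes simply supported.
Discontinuity in slope at E on the released structure — sum the simple-span end rotations:
  span DE: UDL 44.5: wL³/(24EI) = 308.5/EI
  span EF: triangular load, peak 35: w₀L³/(45EI) = 477.7/EI
  span EF: point load 15.4 at a = 4.25: Pab(L + b)/(6LEI) = 69.54/EI
  relative rotation θ_0 = (308.5 + 547.2)/EI = 855.7/EI
A unit hogging moment at E produces rotation L₁/(3EI) + L₂/(3EI) = 4.667/EI.
Compatibility: M_E·(L₁+L₂)/(3EI) = θ_0, giving M_E = 183.4 kN·m (hogging).

M_E = 183.4 kN·m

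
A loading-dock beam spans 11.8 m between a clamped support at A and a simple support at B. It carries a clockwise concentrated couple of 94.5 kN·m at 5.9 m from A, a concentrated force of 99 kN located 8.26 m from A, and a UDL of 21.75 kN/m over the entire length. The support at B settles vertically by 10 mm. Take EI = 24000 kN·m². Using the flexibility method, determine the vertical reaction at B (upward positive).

R_B = 160.6 kN

Remove the prop at B; the released (primary) structure is a cantilever built in at A.
Primary-structure tip deflection at B by superposition:
  clockwise couple 94.5 at a = 5.9: M₀a(2L − a)/(2EI) = 4934/EI
  point load 99 at a = 8.26: Pa²(3L − a)/(6EI) = 30553/EI
  UDL 21.75: wL⁴/(8EI) = 52711/EI
  δ_0 = 88198/EI
Tip deflection under a unit load at B: L³/(3EI) = 547.7/EI.
With EI = 24000 kN·m²: δ_0 = 3.6749 m and δ_{BB} = 0.02282 m/kN.
Compatibility — the beam at B must follow the support down by 0.01 m: δ_0 − R_B·δ_{BB} = 0.01, so R_B = (3.6749 − 0.01)/0.02282 = 160.6 kN.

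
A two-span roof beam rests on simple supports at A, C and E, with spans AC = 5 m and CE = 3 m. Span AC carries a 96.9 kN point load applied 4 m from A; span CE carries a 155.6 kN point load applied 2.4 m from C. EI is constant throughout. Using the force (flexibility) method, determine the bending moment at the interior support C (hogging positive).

M_C = 60.41 kN·m

Release continuity at C by inserting a hinge; the redundant is the internal moment M_C. The primary structure is two simply-supported spans AC and CE.
End slopes at the hinge C, treating each span as simply supported:
  span AC: point load 96.9 at a = 4: Pab(L + a)/(6LEI) = 116.3/EI
  span CE: point load 155.6 at a = 2.4: Pab(L + b)/(6LEI) = 44.81/EI
  relative rotation θ_0 = (116.3 + 44.81)/EI = 161.1/EI
A unit hogging moment at C produces rotation L₁/(3EI) + L₂/(3EI) = 2.667/EI.
Compatibility: M_C·(L₁+L₂)/(3EI) = θ_0, giving M_C = 60.41 kN·m (hogging).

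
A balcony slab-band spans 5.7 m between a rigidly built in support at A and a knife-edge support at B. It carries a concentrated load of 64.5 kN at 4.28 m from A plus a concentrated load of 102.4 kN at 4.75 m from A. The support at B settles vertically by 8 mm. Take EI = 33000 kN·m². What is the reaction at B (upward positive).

R_B = 113.7 kN

Choose R_B as the redundant. The primary structure is the cantilever fixed at A.
Free-end deflection of the primary structure under the applied loading (downward +):
  point load 64.5 at a = 4.28: Pa²(3L − a)/(6EI) = 2525/EI
  point load 102.4 at a = 4.75: Pa²(3L − a)/(6EI) = 4756/EI
  δ_0 = 7280/EI
Tip deflection under a unit load at B: L³/(3EI) = 61.73/EI.
With EI = 33000 kN·m²: δ_0 = 0.22061 m and δ_{BB} = 0.001871 m/kN.
Compatibility — the beam at B must follow the support down by 0.008 m: δ_0 − R_B·δ_{BB} = 0.008, so R_B = (0.22061 − 0.008)/0.001871 = 113.7 kN.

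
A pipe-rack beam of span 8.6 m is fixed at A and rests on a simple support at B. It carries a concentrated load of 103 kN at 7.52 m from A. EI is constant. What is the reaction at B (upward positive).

R_B = 83.7 kN

Take the reaction at B as the redundant and release it; the primary structure is a cantilever fixed at A.
Deflection at B on the released cantilever, summing each load's contribution:
  point load 103 at a = 7.52: Pa²(3L − a)/(6EI) = 17746/EI
Tip deflection under a unit load at B: L³/(3EI) = 212/EI.
Compatibility at B: δ_0 − R_B·δ_{BB} = 0, so R_B = 17746/212 = 83.7 kN.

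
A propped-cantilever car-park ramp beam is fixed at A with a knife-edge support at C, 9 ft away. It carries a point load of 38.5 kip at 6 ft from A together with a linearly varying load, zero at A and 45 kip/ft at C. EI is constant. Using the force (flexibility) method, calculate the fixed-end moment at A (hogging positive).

M_A = 264 kip·ft

Take the reaction at C as the redundant and release it; the primary structure is a cantilever fixed at A.
Free-end deflection of the primary structure under the applied loading (downward +):
  point load 38.5 at a = 6: Pa²(3L − a)/(6EI) = 4851/EI
  triangular load, peak 45 at the free end: 11w₀L⁴/(120EI) = 27064/EI
  δ_0 = 31915/EI
Tip deflection under a unit load at C: L³/(3EI) = 243/EI.
Compatibility at C: δ_0 − R_C·δ_{CC} = 0, so R_C = 31915/243 = 131.3 kip.
Moment equilibrium about A: M_A = Σ(load moments about A) − R_C·L = 1446 − 131.3×9 = 264 kip·ft.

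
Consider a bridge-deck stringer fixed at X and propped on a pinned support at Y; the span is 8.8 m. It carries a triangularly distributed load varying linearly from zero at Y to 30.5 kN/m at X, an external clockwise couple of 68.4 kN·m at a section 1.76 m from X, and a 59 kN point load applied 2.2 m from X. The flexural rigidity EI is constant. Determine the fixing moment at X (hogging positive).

Take the reaction at Y as the redundant and release it; the primary structure is a cantilever fixed at X.
Deflection at Y on the released cantilever, summing each load's contribution:
  triangular load, peak 30.5 at the fixed end: w₀L⁴/(30EI) = 6097/EI
  clockwise couple 68.4 at a = 1.76: M₀a(2L − a)/(2EI) = 953.4/EI
  point load 59 at a = 2.2: Pa²(3L − a)/(6EI) = 1152/EI
  δ_0 = 8202/EI
Flexibility coefficient — unit upward force at Y: δ_{YY} = L³/(3EI) = 227.2/EI.
Compatibility at Y: δ_0 − R_Y·δ_{YY} = 0, so R_Y = 8202/227.2 = 36.11 kN.
Moment equilibrium about X: M_X = Σ(load moments about X) − R_Y·L = 591.9 − 36.11×8.8 = 274.1 kN·m.

M_X = 274.1 kN·m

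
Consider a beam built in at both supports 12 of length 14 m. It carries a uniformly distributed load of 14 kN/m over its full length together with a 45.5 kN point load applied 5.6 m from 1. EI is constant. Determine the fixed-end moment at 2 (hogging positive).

M_2 = 289.8 kN·m

Take the two fixed-end moments M_1, M_2 as redundants; the released structure is the simple span 12.
Simple-span end rotations at 1 and 2 under the given loads:
  at 1: UDL 14: wL³/(24EI) = 1601/EI
  at 2: UDL 14: wL³/(24EI) = 1601/EI
  at 1: point load 45.5 at a = 5.6: Pab(L + b)/(6LEI) = 570.8/EI
  at 2: point load 45.5 at a = 5.6: Pab(L + a)/(6LEI) = 499.4/EI
  θ_10 = 2171/EI,  θ_20 = 2100/EI
Flexibility coefficients: a unit moment at one end gives L/(3EI) there and L/(6EI) at the far end, so f₁₁ = f₂₂ = 4.667/EI and f₁₂ = f₂₁ = 2.333/EI.
Compatibility — zero rotation at each built-in end:
  4.667 M_1 + 2.333 M_2 = 2171
  2.333 M_1 + 4.667 M_2 = 2100
Solving the pair gives M_1 = 320.4 kN·m and M_2 = 289.8 kN·m (hogging).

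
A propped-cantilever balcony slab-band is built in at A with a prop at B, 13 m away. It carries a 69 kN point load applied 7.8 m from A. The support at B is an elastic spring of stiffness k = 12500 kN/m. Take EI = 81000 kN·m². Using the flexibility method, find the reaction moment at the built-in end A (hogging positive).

Release the roller at B. Primary structure: cantilever fixed at A.
Free-end deflection of the primary structure under the applied loading (downward +):
  point load 69 at a = 7.8: Pa²(3L − a)/(6EI) = 21829/EI
Flexibility coefficient — unit upward force at B: δ_{BB} = L³/(3EI) = 732.3/EI.
With EI = 81000 kN·m²: δ_0 = 0.2695 m and δ_{BB} = 0.009041 m/kN.
Compatibility — the spring shortens by R_B/k under the reaction it provides: δ_0 − R_B·δ_{BB} = R_B/k. With 1/k = 0.00008 m/kN, R_B = δ_0 / (δ_{BB} + 1/k) = 0.2695 / (0.009041 + 0.00008) = 29.55 kN.
Moment equilibrium about A: M_A = Σ(load moments about A) − R_B·L = 538.2 − 29.55×13 = 154.1 kN·m.

M_A = 154.1 kN·m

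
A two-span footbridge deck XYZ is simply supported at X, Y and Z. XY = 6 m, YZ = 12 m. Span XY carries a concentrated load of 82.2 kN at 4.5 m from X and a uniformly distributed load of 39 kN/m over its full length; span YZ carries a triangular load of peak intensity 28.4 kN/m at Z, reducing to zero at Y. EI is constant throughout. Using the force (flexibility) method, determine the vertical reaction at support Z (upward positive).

Take M_Y as the redundant. Released structure: two simple spans XY and YZ with a hinge at Y.
End slopes at the hinge Y, treating each span as simply supported:
  span XY: point load 82.2 at a = 4.5: Pab(L + a)/(6LEI) = 161.8/EI
  span XY: UDL 39: wL³/(24EI) = 351/EI
  span YZ: triangular load, peak 28.4: 7w₀L³/(360EI) = 954.2/EI
  relative rotation θ_0 = (512.8 + 954.2)/EI = 1467/EI
A unit hogging moment at Y produces rotation L₁/(3EI) + L₂/(3EI) = 6/EI.
Slope continuity at Y: θ_0 = M_Y·6/EI, so M_Y = 1467/6 = 244.5 kN·m (hogging).
Span YZ, ΣM about Z: R_Y^{YZ}·12 = 681.6 + 244.5, so R_Y^{YZ} = 77.18 kN and R_Z = 170.4 − 77.18 = 93.22 kN.

R_Z = 93.22 kN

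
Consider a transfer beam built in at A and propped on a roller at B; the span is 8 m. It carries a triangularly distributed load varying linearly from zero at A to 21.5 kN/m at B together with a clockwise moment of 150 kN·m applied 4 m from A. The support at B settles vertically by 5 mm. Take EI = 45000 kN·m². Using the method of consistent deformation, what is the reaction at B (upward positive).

R_B = 67.08 kN

Remove the prop at B; the released (primary) structure is a cantilever built in at A.
Free-end deflection of the primary structure under the applied loading (downward +):
  triangular load, peak 21.5 at the free end: 11w₀L⁴/(120EI) = 8073/EI
  clockwise couple 150 at a = 4: M₀a(2L − a)/(2EI) = 3600/EI
  δ_0 = 11673/EI
Tip deflection under a unit load at B: L³/(3EI) = 170.7/EI.
With EI = 45000 kN·m²: δ_0 = 0.25939 m and δ_{BB} = 0.003793 m/kN.
Compatibility — the beam at B must follow the support down by 0.005 m: δ_0 − R_B·δ_{BB} = 0.005, so R_B = (0.25939 − 0.005)/0.003793 = 67.08 kN.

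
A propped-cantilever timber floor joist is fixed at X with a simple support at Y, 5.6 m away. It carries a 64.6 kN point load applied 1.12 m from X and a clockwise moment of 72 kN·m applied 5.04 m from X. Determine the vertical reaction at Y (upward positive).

R_Y = 22.71 kN

Release the roller at Y. Primary structure: cantilever fixed at X.
Downward deflection at the released point Y due to the loads:
  point load 64.6 at a = 1.12: Pa²(3L − a)/(6EI) = 211.8/EI
  clockwise couple 72 at a = 5.04: M₀a(2L − a)/(2EI) = 1118/EI
  δ_0 = 1329/EI
Flexibility coefficient — unit upward force at Y: δ_{YY} = L³/(3EI) = 58.54/EI.
Compatibility at Y: δ_0 − R_Y·δ_{YY} = 0, so R_Y = 1329/58.54 = 22.71 kN.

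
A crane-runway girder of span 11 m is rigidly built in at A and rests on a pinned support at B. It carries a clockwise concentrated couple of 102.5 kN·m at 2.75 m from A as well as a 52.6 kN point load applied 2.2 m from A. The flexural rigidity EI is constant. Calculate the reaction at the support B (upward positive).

Take the reaction at B as the redundant and release it; the primary structure is a cantilever fixed at A.
Free-end deflection of the primary structure under the applied loading (downward +):
  clockwise couple 102.5 at a = 2.75: M₀a(2L − a)/(2EI) = 2713/EI
  point load 52.6 at a = 2.2: Pa²(3L − a)/(6EI) = 1307/EI
  δ_0 = 4020/EI
Tip deflection under a unit load at B: L³/(3EI) = 443.7/EI.
Compatibility at B: δ_0 − R_B·δ_{BB} = 0, so R_B = 4020/443.7 = 9.061 kN.

R_B = 9.061 kN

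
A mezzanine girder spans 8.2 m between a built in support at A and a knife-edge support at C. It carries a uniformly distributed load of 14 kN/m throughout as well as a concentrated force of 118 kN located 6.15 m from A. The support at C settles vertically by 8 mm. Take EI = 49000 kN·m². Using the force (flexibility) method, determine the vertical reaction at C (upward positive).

R_C = 115.6 kN

Release the roller at C. Primary structure: cantilever fixed at A.
Primary-structure tip deflection at C by superposition:
  UDL 14: wL⁴/(8EI) = 7912/EI
  point load 118 at a = 6.15: Pa²(3L − a)/(6EI) = 13724/EI
  δ_0 = 21636/EI
Tip deflection under a unit load at C: L³/(3EI) = 183.8/EI.
With EI = 49000 kN·m²: δ_0 = 0.44155 m and δ_{CC} = 0.003751 m/kN.
Compatibility — the beam at C must follow the support down by 0.008 m: δ_0 − R_C·δ_{CC} = 0.008, so R_C = (0.44155 − 0.008)/0.003751 = 115.6 kN.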